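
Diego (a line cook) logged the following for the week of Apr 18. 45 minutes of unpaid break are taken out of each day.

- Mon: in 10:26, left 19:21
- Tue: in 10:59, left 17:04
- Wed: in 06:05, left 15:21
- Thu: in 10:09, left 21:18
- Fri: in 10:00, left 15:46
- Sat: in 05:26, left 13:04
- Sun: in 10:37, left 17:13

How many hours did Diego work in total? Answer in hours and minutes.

50 h 10 min

Mon: 10:26–19:21 = 8 h 55 min; less 45 min break → 8 h 10 min
Tue: 10:59–17:04 = 6 h 5 min; less 45 min break → 5 h 20 min
Wed: 06:05–15:21 = 9 h 16 min; less 45 min break → 8 h 31 min
Thu: 10:09–21:18 = 11 h 9 min; less 45 min break → 10 h 24 min
Fri: 10:00–15:46 = 5 h 46 min; less 45 min break → 5 h 1 min
Sat: 05:26–13:04 = 7 h 38 min; less 45 min break → 6 h 53 min
Sun: 10:37–17:13 = 6 h 36 min; less 45 min break → 5 h 51 min
Total: 8 h 10 min + 5 h 20 min + 8 h 31 min + 10 h 24 min + 5 h 1 min + 6 h 53 min + 5 h 51 min = 50 h 10 min.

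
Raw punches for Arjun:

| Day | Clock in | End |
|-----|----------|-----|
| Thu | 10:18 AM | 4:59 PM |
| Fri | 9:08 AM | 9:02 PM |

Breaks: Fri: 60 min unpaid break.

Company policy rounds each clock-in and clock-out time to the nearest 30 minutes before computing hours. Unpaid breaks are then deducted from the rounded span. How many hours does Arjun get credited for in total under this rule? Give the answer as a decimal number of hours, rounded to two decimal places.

Thu: in 10:18 AM→10:30 AM, out 4:59 PM→5:00 PM; 6 h 30 min
Fri: in 9:08 AM→9:00 AM, out 9:02 PM→9:00 PM; 12 h 0 min − 60 min = 11 h 0 min
Total credited: 17 h 30 min.

17.50 hours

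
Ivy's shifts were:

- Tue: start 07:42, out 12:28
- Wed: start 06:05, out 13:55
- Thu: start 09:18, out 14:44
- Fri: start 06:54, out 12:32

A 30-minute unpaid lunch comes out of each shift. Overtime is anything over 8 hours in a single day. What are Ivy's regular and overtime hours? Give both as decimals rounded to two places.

Regular 21.67 hours, overtime 0.00 hours

Tue: 07:42–12:28 = 4 h 46 min; less 30 min break → 4 h 16 min
Wed: 06:05–13:55 = 7 h 50 min; less 30 min break → 7 h 20 min
Thu: 09:18–14:44 = 5 h 26 min; less 30 min break → 4 h 56 min
Fri: 06:54–12:32 = 5 h 38 min; less 30 min break → 5 h 8 min
Tue reg 4 h 16 min / OT 0 h 0 min; Wed reg 7 h 20 min / OT 0 h 0 min; Thu reg 4 h 56 min / OT 0 h 0 min; Fri reg 5 h 8 min / OT 0 h 0 min.
Totals: regular 21 h 40 min, overtime 0 h 0 min.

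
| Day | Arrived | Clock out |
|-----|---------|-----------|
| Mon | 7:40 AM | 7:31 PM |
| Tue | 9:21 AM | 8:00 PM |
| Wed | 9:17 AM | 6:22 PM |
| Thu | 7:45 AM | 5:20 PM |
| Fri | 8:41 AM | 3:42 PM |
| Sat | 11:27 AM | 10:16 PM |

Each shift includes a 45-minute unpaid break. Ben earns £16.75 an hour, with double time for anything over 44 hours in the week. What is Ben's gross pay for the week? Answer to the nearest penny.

£1088.75

Mon: 7:40 AM–7:31 PM = 11 h 51 min; less 45 min break → 11 h 6 min
Tue: 9:21 AM–8:00 PM = 10 h 39 min; less 45 min break → 9 h 54 min
Wed: 9:17 AM–6:22 PM = 9 h 5 min; less 45 min break → 8 h 20 min
Thu: 7:45 AM–5:20 PM = 9 h 35 min; less 45 min break → 8 h 50 min
Fri: 8:41 AM–3:42 PM = 7 h 1 min; less 45 min break → 6 h 16 min
Sat: 11:27 AM–10:16 PM = 10 h 49 min; less 45 min break → 10 h 4 min
Total worked: 54 h 30 min = 3270 min.
Regular 44 h 0 min = 2640 min at £16.75/h; overtime 10 h 30 min = 630 min at £33.50/h.
Pay = (2640 × £16.75 + 630 × £33.50) ÷ 60 = £1088.75.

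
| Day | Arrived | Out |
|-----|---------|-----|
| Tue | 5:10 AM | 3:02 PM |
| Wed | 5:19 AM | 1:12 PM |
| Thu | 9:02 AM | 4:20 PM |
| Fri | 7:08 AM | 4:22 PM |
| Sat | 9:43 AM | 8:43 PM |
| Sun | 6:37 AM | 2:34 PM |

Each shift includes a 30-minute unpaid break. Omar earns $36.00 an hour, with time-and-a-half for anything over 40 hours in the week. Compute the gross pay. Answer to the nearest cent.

Tue: 5:10 AM–3:02 PM = 9 h 52 min; less 30 min break → 9 h 22 min
Wed: 5:19 AM–1:12 PM = 7 h 53 min; less 30 min break → 7 h 23 min
Thu: 9:02 AM–4:20 PM = 7 h 18 min; less 30 min break → 6 h 48 min
Fri: 7:08 AM–4:22 PM = 9 h 14 min; less 30 min break → 8 h 44 min
Sat: 9:43 AM–8:43 PM = 11 h 0 min; less 30 min break → 10 h 30 min
Sun: 6:37 AM–2:34 PM = 7 h 57 min; less 30 min break → 7 h 27 min
Total worked: 50 h 14 min = 3014 min.
Regular 40 h 0 min = 2400 min at $36.00/h; overtime 10 h 14 min = 614 min at $54.00/h.
Pay = (2400 × $36.00 + 614 × $54.00) ÷ 60 = $1992.60.

$1992.60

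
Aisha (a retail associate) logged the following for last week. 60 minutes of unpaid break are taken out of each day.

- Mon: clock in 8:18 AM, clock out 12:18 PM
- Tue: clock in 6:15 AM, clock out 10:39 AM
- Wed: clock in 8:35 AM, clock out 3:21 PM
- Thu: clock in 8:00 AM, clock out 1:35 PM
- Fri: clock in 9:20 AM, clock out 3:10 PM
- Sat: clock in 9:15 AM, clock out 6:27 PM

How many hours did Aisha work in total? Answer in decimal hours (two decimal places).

Mon: 8:18 AM–12:18 PM = 4 h 0 min; less 60 min break → 3 h 0 min
Tue: 6:15 AM–10:39 AM = 4 h 24 min; less 60 min break → 3 h 24 min
Wed: 8:35 AM–3:21 PM = 6 h 46 min; less 60 min break → 5 h 46 min
Thu: 8:00 AM–1:35 PM = 5 h 35 min; less 60 min break → 4 h 35 min
Fri: 9:20 AM–3:10 PM = 5 h 50 min; less 60 min break → 4 h 50 min
Sat: 9:15 AM–6:27 PM = 9 h 12 min; less 60 min break → 8 h 12 min
Total: 3 h 0 min + 3 h 24 min + 5 h 46 min + 4 h 35 min + 4 h 50 min + 8 h 12 min = 29 h 47 min.

29.78 hours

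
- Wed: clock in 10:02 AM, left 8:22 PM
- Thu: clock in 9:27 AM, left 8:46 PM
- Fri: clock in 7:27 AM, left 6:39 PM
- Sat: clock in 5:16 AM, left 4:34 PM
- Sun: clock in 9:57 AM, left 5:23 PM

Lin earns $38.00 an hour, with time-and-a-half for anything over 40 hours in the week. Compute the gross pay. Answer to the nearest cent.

Wed: 10:02 AM–8:22 PM = 10 h 20 min
Thu: 9:27 AM–8:46 PM = 11 h 19 min
Fri: 7:27 AM–6:39 PM = 11 h 12 min
Sat: 5:16 AM–4:34 PM = 11 h 18 min
Sun: 9:57 AM–5:23 PM = 7 h 26 min
Total worked: 51 h 35 min = 3095 min.
Regular 40 h 0 min = 2400 min at $38.00/h; overtime 11 h 35 min = 695 min at $57.00/h.
Pay = (2400 × $38.00 + 695 × $57.00) ÷ 60 = $2180.25.

$2180.25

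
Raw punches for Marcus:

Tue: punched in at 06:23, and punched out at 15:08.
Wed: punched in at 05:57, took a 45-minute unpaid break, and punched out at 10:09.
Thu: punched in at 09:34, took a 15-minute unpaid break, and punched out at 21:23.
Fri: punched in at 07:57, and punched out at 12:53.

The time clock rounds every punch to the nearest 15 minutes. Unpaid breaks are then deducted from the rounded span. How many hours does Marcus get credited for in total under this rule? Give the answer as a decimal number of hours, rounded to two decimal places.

29.00 hours

Tue: in 06:23→06:30, out 15:08→15:15; 8 h 45 min
Wed: in 05:57→06:00, out 10:09→10:15; 4 h 15 min − 45 min = 3 h 30 min
Thu: in 09:34→09:30, out 21:23→21:30; 12 h 0 min − 15 min = 11 h 45 min
Fri: in 07:57→08:00, out 12:53→13:00; 5 h 0 min
Total credited: 29 h 0 min.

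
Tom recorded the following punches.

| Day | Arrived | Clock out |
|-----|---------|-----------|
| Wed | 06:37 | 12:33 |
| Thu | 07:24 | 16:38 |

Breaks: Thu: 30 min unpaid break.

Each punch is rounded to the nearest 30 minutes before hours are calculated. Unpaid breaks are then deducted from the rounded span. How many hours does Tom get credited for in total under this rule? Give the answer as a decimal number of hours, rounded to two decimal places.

Wed: in 06:37→06:30, out 12:33→12:30; 6 h 0 min
Thu: in 07:24→07:30, out 16:38→16:30; 9 h 0 min − 30 min = 8 h 30 min
Total credited: 14 h 30 min.

14.50 hours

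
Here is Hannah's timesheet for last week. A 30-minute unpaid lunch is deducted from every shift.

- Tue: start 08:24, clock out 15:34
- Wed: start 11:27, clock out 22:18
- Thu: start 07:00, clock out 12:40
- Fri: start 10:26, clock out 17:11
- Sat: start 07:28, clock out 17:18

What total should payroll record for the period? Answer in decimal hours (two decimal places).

Tue: 08:24–15:34 = 7 h 10 min; less 30 min break → 6 h 40 min
Wed: 11:27–22:18 = 10 h 51 min; less 30 min break → 10 h 21 min
Thu: 07:00–12:40 = 5 h 40 min; less 30 min break → 5 h 10 min
Fri: 10:26–17:11 = 6 h 45 min; less 30 min break → 6 h 15 min
Sat: 07:28–17:18 = 9 h 50 min; less 30 min break → 9 h 20 min
Total: 6 h 40 min + 10 h 21 min + 5 h 10 min + 6 h 15 min + 9 h 20 min = 37 h 46 min.

37.77 hours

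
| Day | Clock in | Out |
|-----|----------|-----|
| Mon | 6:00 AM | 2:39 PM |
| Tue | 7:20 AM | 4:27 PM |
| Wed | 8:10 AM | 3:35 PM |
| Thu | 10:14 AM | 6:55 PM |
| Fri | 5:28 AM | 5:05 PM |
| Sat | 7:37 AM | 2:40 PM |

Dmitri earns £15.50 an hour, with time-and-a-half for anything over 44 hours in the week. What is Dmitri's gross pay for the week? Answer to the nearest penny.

£880.40

Mon: 6:00 AM–2:39 PM = 8 h 39 min
Tue: 7:20 AM–4:27 PM = 9 h 7 min
Wed: 8:10 AM–3:35 PM = 7 h 25 min
Thu: 10:14 AM–6:55 PM = 8 h 41 min
Fri: 5:28 AM–5:05 PM = 11 h 37 min
Sat: 7:37 AM–2:40 PM = 7 h 3 min
Total worked: 52 h 32 min = 3152 min.
Regular 44 h 0 min = 2640 min at £15.50/h; overtime 8 h 32 min = 512 min at £23.25/h.
Pay = (2640 × £15.50 + 512 × £23.25) ÷ 60 = £880.40.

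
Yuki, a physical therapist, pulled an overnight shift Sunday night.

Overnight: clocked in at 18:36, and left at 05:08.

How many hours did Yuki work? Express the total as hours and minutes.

10 h 32 min

Overnight: 18:36 → midnight = 5 h 24 min; midnight → 05:08 = 5 h 8 min; span 10 h 32 min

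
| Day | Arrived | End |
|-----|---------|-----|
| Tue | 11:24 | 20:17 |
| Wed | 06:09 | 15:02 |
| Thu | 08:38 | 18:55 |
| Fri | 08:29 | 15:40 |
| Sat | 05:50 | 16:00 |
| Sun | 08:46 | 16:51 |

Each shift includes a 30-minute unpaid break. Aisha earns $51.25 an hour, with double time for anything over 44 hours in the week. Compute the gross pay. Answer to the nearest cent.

$2919.54

Tue: 11:24–20:17 = 8 h 53 min; less 30 min break → 8 h 23 min
Wed: 06:09–15:02 = 8 h 53 min; less 30 min break → 8 h 23 min
Thu: 08:38–18:55 = 10 h 17 min; less 30 min break → 9 h 47 min
Fri: 08:29–15:40 = 7 h 11 min; less 30 min break → 6 h 41 min
Sat: 05:50–16:00 = 10 h 10 min; less 30 min break → 9 h 40 min
Sun: 08:46–16:51 = 8 h 5 min; less 30 min break → 7 h 35 min
Total worked: 50 h 29 min = 3029 min.
Regular 44 h 0 min = 2640 min at $51.25/h; overtime 6 h 29 min = 389 min at $102.50/h.
Pay = (2640 × $51.25 + 389 × $102.50) ÷ 60 = $2919.54.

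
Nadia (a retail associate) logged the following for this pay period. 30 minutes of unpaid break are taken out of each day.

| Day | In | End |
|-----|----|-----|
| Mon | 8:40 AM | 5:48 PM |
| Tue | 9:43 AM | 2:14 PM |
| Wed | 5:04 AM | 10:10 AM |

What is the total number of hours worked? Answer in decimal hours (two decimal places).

17.25 hours

Mon: 8:40 AM–5:48 PM = 9 h 8 min; less 30 min break → 8 h 38 min
Tue: 9:43 AM–2:14 PM = 4 h 31 min; less 30 min break → 4 h 1 min
Wed: 5:04 AM–10:10 AM = 5 h 6 min; less 30 min break → 4 h 36 min
Total: 8 h 38 min + 4 h 1 min + 4 h 36 min = 17 h 15 min.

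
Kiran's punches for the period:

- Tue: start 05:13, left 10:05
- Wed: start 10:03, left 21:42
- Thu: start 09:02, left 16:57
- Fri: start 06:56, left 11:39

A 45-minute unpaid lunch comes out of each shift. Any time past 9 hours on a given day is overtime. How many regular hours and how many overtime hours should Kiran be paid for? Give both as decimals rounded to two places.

Tue: 05:13–10:05 = 4 h 52 min; less 45 min break → 4 h 7 min
Wed: 10:03–21:42 = 11 h 39 min; less 45 min break → 10 h 54 min
Thu: 09:02–16:57 = 7 h 55 min; less 45 min break → 7 h 10 min
Fri: 06:56–11:39 = 4 h 43 min; less 45 min break → 3 h 58 min
Tue reg 4 h 7 min / OT 0 h 0 min; Wed reg 9 h 0 min / OT 1 h 54 min; Thu reg 7 h 10 min / OT 0 h 0 min; Fri reg 3 h 58 min / OT 0 h 0 min.
Totals: regular 24 h 15 min, overtime 1 h 54 min.

Regular 24.25 hours, overtime 1.90 hours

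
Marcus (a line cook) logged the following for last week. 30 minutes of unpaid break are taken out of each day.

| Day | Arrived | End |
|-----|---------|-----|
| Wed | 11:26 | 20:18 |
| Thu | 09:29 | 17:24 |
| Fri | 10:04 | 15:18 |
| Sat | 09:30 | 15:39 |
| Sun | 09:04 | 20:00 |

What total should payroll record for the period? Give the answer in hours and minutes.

Wed: 11:26–20:18 = 8 h 52 min; less 30 min break → 8 h 22 min
Thu: 09:29–17:24 = 7 h 55 min; less 30 min break → 7 h 25 min
Fri: 10:04–15:18 = 5 h 14 min; less 30 min break → 4 h 44 min
Sat: 09:30–15:39 = 6 h 9 min; less 30 min break → 5 h 39 min
Sun: 09:04–20:00 = 10 h 56 min; less 30 min break → 10 h 26 min
Total: 8 h 22 min + 7 h 25 min + 4 h 44 min + 5 h 39 min + 10 h 26 min = 36 h 36 min.

36 h 36 min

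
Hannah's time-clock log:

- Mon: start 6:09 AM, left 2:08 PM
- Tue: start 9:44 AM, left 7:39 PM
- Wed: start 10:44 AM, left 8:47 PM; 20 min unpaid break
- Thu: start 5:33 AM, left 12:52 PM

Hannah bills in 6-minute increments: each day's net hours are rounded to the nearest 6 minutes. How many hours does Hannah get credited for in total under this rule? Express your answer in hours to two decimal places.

34.90 hours

Mon: 6:09 AM–2:08 PM = 7 h 59 min → rounds to 8 h 0 min
Tue: 9:44 AM–7:39 PM = 9 h 55 min → rounds to 9 h 54 min
Wed: 10:44 AM–8:47 PM = 10 h 3 min − 20 min = 9 h 43 min → rounds to 9 h 42 min
Thu: 5:33 AM–12:52 PM = 7 h 19 min → rounds to 7 h 18 min
Total credited: 34 h 54 min.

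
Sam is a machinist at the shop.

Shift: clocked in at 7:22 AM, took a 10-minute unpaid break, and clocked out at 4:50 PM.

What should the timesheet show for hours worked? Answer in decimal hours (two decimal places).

Shift: 7:22 AM–4:50 PM = 9 h 28 min; less 10 min break → 9 h 18 min

9.30 hours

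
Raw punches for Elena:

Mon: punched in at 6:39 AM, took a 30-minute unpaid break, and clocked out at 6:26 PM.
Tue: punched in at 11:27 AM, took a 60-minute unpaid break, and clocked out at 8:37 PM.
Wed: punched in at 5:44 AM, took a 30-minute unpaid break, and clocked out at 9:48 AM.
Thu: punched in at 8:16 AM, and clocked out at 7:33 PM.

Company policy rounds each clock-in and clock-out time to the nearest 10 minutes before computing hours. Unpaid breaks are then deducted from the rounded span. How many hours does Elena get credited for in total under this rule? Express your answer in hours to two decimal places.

34.33 hours

Mon: in 6:39 AM→6:40 AM, out 6:26 PM→6:30 PM; 11 h 50 min − 30 min = 11 h 20 min
Tue: in 11:27 AM→11:30 AM, out 8:37 PM→8:40 PM; 9 h 10 min − 60 min = 8 h 10 min
Wed: in 5:44 AM→5:40 AM, out 9:48 AM→9:50 AM; 4 h 10 min − 30 min = 3 h 40 min
Thu: in 8:16 AM→8:20 AM, out 7:33 PM→7:30 PM; 11 h 10 min
Total credited: 34 h 20 min.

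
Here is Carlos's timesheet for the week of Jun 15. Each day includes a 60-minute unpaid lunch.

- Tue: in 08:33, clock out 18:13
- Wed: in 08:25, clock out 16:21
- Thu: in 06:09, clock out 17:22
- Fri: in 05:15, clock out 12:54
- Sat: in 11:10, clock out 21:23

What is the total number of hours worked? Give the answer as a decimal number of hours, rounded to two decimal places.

Tue: 08:33–18:13 = 9 h 40 min; less 60 min break → 8 h 40 min
Wed: 08:25–16:21 = 7 h 56 min; less 60 min break → 6 h 56 min
Thu: 06:09–17:22 = 11 h 13 min; less 60 min break → 10 h 13 min
Fri: 05:15–12:54 = 7 h 39 min; less 60 min break → 6 h 39 min
Sat: 11:10–21:23 = 10 h 13 min; less 60 min break → 9 h 13 min
Total: 8 h 40 min + 6 h 56 min + 10 h 13 min + 6 h 39 min + 9 h 13 min = 41 h 41 min.

41.68 hours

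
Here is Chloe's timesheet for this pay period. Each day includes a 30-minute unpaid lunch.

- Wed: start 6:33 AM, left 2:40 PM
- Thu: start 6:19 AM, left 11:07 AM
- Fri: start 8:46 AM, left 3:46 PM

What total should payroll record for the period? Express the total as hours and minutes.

Wed: 6:33 AM–2:40 PM = 8 h 7 min; less 30 min break → 7 h 37 min
Thu: 6:19 AM–11:07 AM = 4 h 48 min; less 30 min break → 4 h 18 min
Fri: 8:46 AM–3:46 PM = 7 h 0 min; less 30 min break → 6 h 30 min
Total: 7 h 37 min + 4 h 18 min + 6 h 30 min = 18 h 25 min.

18 h 25 min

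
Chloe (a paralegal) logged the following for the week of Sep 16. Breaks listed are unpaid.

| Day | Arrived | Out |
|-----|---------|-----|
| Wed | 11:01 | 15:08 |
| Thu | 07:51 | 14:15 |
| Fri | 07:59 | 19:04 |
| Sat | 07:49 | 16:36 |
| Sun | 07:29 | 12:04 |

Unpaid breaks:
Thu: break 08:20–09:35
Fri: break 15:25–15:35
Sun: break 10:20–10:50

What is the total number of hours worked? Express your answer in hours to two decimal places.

Wed: 11:01–15:08 = 4 h 7 min
Thu: 07:51–14:15 = 6 h 24 min; less 75 min break → 5 h 9 min
Fri: 07:59–19:04 = 11 h 5 min; less 10 min break → 10 h 55 min
Sat: 07:49–16:36 = 8 h 47 min
Sun: 07:29–12:04 = 4 h 35 min; less 30 min break → 4 h 5 min
Total: 4 h 7 min + 5 h 9 min + 10 h 55 min + 8 h 47 min + 4 h 5 min = 33 h 3 min.

33.05 hours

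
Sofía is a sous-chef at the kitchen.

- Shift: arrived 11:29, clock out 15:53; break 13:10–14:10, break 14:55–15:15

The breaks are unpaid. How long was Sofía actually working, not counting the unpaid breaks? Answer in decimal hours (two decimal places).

Shift: 11:29–15:53 = 4 h 24 min; less 80 min break → 3 h 4 min

3.07 hours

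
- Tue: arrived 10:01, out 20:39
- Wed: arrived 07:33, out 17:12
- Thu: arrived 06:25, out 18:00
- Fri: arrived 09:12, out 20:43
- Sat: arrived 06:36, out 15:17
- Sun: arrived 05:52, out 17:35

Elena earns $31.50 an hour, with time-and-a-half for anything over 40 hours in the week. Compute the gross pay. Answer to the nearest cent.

$2383.76

Tue: 10:01–20:39 = 10 h 38 min
Wed: 07:33–17:12 = 9 h 39 min
Thu: 06:25–18:00 = 11 h 35 min
Fri: 09:12–20:43 = 11 h 31 min
Sat: 06:36–15:17 = 8 h 41 min
Sun: 05:52–17:35 = 11 h 43 min
Total worked: 63 h 47 min = 3827 min.
Regular 40 h 0 min = 2400 min at $31.50/h; overtime 23 h 47 min = 1427 min at $47.25/h.
Pay = (2400 × $31.50 + 1427 × $47.25) ÷ 60 = $2383.76.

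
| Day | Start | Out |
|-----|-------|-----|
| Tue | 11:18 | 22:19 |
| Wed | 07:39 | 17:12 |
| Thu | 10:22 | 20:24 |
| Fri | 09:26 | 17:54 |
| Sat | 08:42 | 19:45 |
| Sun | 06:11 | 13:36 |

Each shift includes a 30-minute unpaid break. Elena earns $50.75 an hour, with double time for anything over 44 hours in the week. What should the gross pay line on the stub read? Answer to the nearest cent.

Tue: 11:18–22:19 = 11 h 1 min; less 30 min break → 10 h 31 min
Wed: 07:39–17:12 = 9 h 33 min; less 30 min break → 9 h 3 min
Thu: 10:22–20:24 = 10 h 2 min; less 30 min break → 9 h 32 min
Fri: 09:26–17:54 = 8 h 28 min; less 30 min break → 7 h 58 min
Sat: 08:42–19:45 = 11 h 3 min; less 30 min break → 10 h 33 min
Sun: 06:11–13:36 = 7 h 25 min; less 30 min break → 6 h 55 min
Total worked: 54 h 32 min = 3272 min.
Regular 44 h 0 min = 2640 min at $50.75/h; overtime 10 h 32 min = 632 min at $101.50/h.
Pay = (2640 × $50.75 + 632 × $101.50) ÷ 60 = $3302.13.

$3302.13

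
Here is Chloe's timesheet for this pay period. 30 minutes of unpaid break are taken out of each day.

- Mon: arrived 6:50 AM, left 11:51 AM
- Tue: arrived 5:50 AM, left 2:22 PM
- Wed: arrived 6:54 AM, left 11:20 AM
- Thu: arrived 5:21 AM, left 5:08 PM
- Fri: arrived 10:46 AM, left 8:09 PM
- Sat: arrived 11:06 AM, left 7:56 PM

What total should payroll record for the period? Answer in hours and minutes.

Mon: 6:50 AM–11:51 AM = 5 h 1 min; less 30 min break → 4 h 31 min
Tue: 5:50 AM–2:22 PM = 8 h 32 min; less 30 min break → 8 h 2 min
Wed: 6:54 AM–11:20 AM = 4 h 26 min; less 30 min break → 3 h 56 min
Thu: 5:21 AM–5:08 PM = 11 h 47 min; less 30 min break → 11 h 17 min
Fri: 10:46 AM–8:09 PM = 9 h 23 min; less 30 min break → 8 h 53 min
Sat: 11:06 AM–7:56 PM = 8 h 50 min; less 30 min break → 8 h 20 min
Total: 4 h 31 min + 8 h 2 min + 3 h 56 min + 11 h 17 min + 8 h 53 min + 8 h 20 min = 44 h 59 min.

44 h 59 min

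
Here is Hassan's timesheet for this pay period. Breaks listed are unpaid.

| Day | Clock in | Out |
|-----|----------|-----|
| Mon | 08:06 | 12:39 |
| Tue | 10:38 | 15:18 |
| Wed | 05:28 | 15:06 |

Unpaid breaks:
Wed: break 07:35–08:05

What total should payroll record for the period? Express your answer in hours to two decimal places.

18.35 hours

Mon: 08:06–12:39 = 4 h 33 min
Tue: 10:38–15:18 = 4 h 40 min
Wed: 05:28–15:06 = 9 h 38 min; less 30 min break → 9 h 8 min
Total: 4 h 33 min + 4 h 40 min + 9 h 8 min = 18 h 21 min.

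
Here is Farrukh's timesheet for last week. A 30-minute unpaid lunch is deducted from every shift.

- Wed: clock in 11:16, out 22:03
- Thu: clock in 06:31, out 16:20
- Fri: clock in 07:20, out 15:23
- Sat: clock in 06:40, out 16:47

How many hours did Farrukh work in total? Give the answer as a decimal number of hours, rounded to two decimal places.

Wed: 11:16–22:03 = 10 h 47 min; less 30 min break → 10 h 17 min
Thu: 06:31–16:20 = 9 h 49 min; less 30 min break → 9 h 19 min
Fri: 07:20–15:23 = 8 h 3 min; less 30 min break → 7 h 33 min
Sat: 06:40–16:47 = 10 h 7 min; less 30 min break → 9 h 37 min
Total: 10 h 17 min + 9 h 19 min + 7 h 33 min + 9 h 37 min = 36 h 46 min.

36.77 hours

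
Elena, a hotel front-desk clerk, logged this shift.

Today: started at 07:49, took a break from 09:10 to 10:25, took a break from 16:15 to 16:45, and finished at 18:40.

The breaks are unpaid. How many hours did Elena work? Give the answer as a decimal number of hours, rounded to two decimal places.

9.10 hours

Today: 07:49–18:40 = 10 h 51 min; less 105 min break → 9 h 6 min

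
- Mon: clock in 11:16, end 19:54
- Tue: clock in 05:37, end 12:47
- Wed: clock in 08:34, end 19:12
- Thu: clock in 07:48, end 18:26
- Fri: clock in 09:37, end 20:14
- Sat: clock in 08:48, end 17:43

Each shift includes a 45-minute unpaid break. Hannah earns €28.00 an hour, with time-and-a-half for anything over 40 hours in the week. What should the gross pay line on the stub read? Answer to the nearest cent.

Mon: 11:16–19:54 = 8 h 38 min; less 45 min break → 7 h 53 min
Tue: 05:37–12:47 = 7 h 10 min; less 45 min break → 6 h 25 min
Wed: 08:34–19:12 = 10 h 38 min; less 45 min break → 9 h 53 min
Thu: 07:48–18:26 = 10 h 38 min; less 45 min break → 9 h 53 min
Fri: 09:37–20:14 = 10 h 37 min; less 45 min break → 9 h 52 min
Sat: 08:48–17:43 = 8 h 55 min; less 45 min break → 8 h 10 min
Total worked: 52 h 6 min = 3126 min.
Regular 40 h 0 min = 2400 min at €28.00/h; overtime 12 h 6 min = 726 min at €42.00/h.
Pay = (2400 × €28.00 + 726 × €42.00) ÷ 60 = €1628.20.

€1628.20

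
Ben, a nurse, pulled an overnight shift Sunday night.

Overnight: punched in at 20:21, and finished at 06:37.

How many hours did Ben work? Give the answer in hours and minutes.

Overnight: 20:21 → midnight = 3 h 39 min; midnight → 06:37 = 6 h 37 min; span 10 h 16 min

10 h 16 min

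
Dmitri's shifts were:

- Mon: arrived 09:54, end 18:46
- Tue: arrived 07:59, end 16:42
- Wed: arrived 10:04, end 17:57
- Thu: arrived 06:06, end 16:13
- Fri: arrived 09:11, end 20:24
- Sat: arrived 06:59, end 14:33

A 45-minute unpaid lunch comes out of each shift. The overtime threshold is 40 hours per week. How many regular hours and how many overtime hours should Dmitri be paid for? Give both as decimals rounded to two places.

Mon: 09:54–18:46 = 8 h 52 min; less 45 min break → 8 h 7 min
Tue: 07:59–16:42 = 8 h 43 min; less 45 min break → 7 h 58 min
Wed: 10:04–17:57 = 7 h 53 min; less 45 min break → 7 h 8 min
Thu: 06:06–16:13 = 10 h 7 min; less 45 min break → 9 h 22 min
Fri: 09:11–20:24 = 11 h 13 min; less 45 min break → 10 h 28 min
Sat: 06:59–14:33 = 7 h 34 min; less 45 min break → 6 h 49 min
Total worked: 49 h 52 min = 49.87 h.
Threshold 40 h → overtime 9 h 52 min, regular 40 h 0 min.

Regular 40.00 hours, overtime 9.87 hours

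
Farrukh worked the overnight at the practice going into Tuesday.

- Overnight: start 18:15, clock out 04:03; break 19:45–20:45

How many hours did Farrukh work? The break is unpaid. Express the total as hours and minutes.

Overnight: 18:15 → midnight = 5 h 45 min; midnight → 04:03 = 4 h 3 min; span 9 h 48 min; less 60 min break → 8 h 48 min

8 h 48 min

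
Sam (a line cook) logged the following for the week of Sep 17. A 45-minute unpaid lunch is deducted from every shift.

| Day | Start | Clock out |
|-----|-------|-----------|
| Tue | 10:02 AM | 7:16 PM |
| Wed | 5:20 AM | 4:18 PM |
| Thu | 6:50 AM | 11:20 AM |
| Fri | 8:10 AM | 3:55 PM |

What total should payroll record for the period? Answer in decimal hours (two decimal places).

Tue: 10:02 AM–7:16 PM = 9 h 14 min; less 45 min break → 8 h 29 min
Wed: 5:20 AM–4:18 PM = 10 h 58 min; less 45 min break → 10 h 13 min
Thu: 6:50 AM–11:20 AM = 4 h 30 min; less 45 min break → 3 h 45 min
Fri: 8:10 AM–3:55 PM = 7 h 45 min; less 45 min break → 7 h 0 min
Total: 8 h 29 min + 10 h 13 min + 3 h 45 min + 7 h 0 min = 29 h 27 min.

29.45 hours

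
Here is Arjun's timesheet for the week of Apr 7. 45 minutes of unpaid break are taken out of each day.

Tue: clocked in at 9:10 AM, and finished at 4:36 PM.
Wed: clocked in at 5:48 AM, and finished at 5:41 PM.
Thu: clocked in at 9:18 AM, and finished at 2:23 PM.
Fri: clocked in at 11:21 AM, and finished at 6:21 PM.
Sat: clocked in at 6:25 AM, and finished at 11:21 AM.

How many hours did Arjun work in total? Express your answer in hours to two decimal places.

Tue: 9:10 AM–4:36 PM = 7 h 26 min; less 45 min break → 6 h 41 min
Wed: 5:48 AM–5:41 PM = 11 h 53 min; less 45 min break → 11 h 8 min
Thu: 9:18 AM–2:23 PM = 5 h 5 min; less 45 min break → 4 h 20 min
Fri: 11:21 AM–6:21 PM = 7 h 0 min; less 45 min break → 6 h 15 min
Sat: 6:25 AM–11:21 AM = 4 h 56 min; less 45 min break → 4 h 11 min
Total: 6 h 41 min + 11 h 8 min + 4 h 20 min + 6 h 15 min + 4 h 11 min = 32 h 35 min.

32.58 hours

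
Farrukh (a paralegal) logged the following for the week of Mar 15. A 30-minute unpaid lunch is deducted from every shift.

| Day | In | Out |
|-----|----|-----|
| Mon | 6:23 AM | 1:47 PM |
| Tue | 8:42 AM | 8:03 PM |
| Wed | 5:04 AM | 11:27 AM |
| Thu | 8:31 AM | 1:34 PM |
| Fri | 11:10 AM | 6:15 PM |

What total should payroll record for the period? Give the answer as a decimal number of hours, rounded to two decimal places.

34.77 hours

Mon: 6:23 AM–1:47 PM = 7 h 24 min; less 30 min break → 6 h 54 min
Tue: 8:42 AM–8:03 PM = 11 h 21 min; less 30 min break → 10 h 51 min
Wed: 5:04 AM–11:27 AM = 6 h 23 min; less 30 min break → 5 h 53 min
Thu: 8:31 AM–1:34 PM = 5 h 3 min; less 30 min break → 4 h 33 min
Fri: 11:10 AM–6:15 PM = 7 h 5 min; less 30 min break → 6 h 35 min
Total: 6 h 54 min + 10 h 51 min + 5 h 53 min + 4 h 33 min + 6 h 35 min = 34 h 46 min.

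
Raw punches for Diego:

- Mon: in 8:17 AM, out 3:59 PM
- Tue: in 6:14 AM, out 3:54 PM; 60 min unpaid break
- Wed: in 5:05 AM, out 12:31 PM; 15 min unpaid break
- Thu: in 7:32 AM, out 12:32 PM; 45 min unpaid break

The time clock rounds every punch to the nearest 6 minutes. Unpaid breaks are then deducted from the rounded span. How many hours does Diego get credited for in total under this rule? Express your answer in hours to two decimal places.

27.80 hours

Mon: in 8:17 AM→8:18 AM, out 3:59 PM→4:00 PM; 7 h 42 min
Tue: in 6:14 AM→6:12 AM, out 3:54 PM→3:54 PM; 9 h 42 min − 60 min = 8 h 42 min
Wed: in 5:05 AM→5:06 AM, out 12:31 PM→12:30 PM; 7 h 24 min − 15 min = 7 h 9 min
Thu: in 7:32 AM→7:30 AM, out 12:32 PM→12:30 PM; 5 h 0 min − 45 min = 4 h 15 min
Total credited: 27 h 48 min.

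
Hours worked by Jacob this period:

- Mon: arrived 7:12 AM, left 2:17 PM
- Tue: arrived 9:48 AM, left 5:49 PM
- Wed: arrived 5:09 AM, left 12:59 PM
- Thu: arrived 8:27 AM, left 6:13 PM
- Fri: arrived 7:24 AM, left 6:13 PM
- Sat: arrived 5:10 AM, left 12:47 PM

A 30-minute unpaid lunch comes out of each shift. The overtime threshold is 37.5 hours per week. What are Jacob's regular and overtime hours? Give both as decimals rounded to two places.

Mon: 7:12 AM–2:17 PM = 7 h 5 min; less 30 min break → 6 h 35 min
Tue: 9:48 AM–5:49 PM = 8 h 1 min; less 30 min break → 7 h 31 min
Wed: 5:09 AM–12:59 PM = 7 h 50 min; less 30 min break → 7 h 20 min
Thu: 8:27 AM–6:13 PM = 9 h 46 min; less 30 min break → 9 h 16 min
Fri: 7:24 AM–6:13 PM = 10 h 49 min; less 30 min break → 10 h 19 min
Sat: 5:10 AM–12:47 PM = 7 h 37 min; less 30 min break → 7 h 7 min
Total worked: 48 h 8 min = 48.13 h.
Threshold 37.5 h → overtime 10 h 38 min, regular 37 h 30 min.

Regular 37.50 hours, overtime 10.63 hours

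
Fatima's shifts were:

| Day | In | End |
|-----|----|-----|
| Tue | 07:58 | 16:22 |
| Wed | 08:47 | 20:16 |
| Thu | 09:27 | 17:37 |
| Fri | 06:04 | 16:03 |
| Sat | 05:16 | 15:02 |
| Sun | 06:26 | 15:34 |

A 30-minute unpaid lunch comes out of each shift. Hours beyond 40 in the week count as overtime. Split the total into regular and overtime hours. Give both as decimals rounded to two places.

Regular 40.00 hours, overtime 13.93 hours

Tue: 07:58–16:22 = 8 h 24 min; less 30 min break → 7 h 54 min
Wed: 08:47–20:16 = 11 h 29 min; less 30 min break → 10 h 59 min
Thu: 09:27–17:37 = 8 h 10 min; less 30 min break → 7 h 40 min
Fri: 06:04–16:03 = 9 h 59 min; less 30 min break → 9 h 29 min
Sat: 05:16–15:02 = 9 h 46 min; less 30 min break → 9 h 16 min
Sun: 06:26–15:34 = 9 h 8 min; less 30 min break → 8 h 38 min
Total worked: 53 h 56 min = 53.93 h.
Threshold 40 h → overtime 13 h 56 min, regular 40 h 0 min.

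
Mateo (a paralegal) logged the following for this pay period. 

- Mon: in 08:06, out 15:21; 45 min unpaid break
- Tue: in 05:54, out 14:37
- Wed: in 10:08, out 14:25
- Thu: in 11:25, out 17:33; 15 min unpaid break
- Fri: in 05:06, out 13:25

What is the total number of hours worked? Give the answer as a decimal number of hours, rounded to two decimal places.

33.70 hours

Mon: 08:06–15:21 = 7 h 15 min; less 45 min break → 6 h 30 min
Tue: 05:54–14:37 = 8 h 43 min
Wed: 10:08–14:25 = 4 h 17 min
Thu: 11:25–17:33 = 6 h 8 min; less 15 min break → 5 h 53 min
Fri: 05:06–13:25 = 8 h 19 min
Total: 6 h 30 min + 8 h 43 min + 4 h 17 min + 5 h 53 min + 8 h 19 min = 33 h 42 min.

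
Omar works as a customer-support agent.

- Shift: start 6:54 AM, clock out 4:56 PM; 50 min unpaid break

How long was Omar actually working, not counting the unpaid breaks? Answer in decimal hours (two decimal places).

Shift: 6:54 AM–4:56 PM = 10 h 2 min; less 50 min break → 9 h 12 min

9.20 hours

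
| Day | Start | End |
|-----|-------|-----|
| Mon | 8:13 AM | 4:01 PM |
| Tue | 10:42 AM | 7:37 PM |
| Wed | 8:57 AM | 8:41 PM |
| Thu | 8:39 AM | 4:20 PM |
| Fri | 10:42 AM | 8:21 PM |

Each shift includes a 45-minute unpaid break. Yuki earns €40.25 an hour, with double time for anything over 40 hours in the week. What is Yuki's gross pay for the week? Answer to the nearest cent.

Mon: 8:13 AM–4:01 PM = 7 h 48 min; less 45 min break → 7 h 3 min
Tue: 10:42 AM–7:37 PM = 8 h 55 min; less 45 min break → 8 h 10 min
Wed: 8:57 AM–8:41 PM = 11 h 44 min; less 45 min break → 10 h 59 min
Thu: 8:39 AM–4:20 PM = 7 h 41 min; less 45 min break → 6 h 56 min
Fri: 10:42 AM–8:21 PM = 9 h 39 min; less 45 min break → 8 h 54 min
Total worked: 42 h 2 min = 2522 min.
Regular 40 h 0 min = 2400 min at €40.25/h; overtime 2 h 2 min = 122 min at €80.50/h.
Pay = (2400 × €40.25 + 122 × €80.50) ÷ 60 = €1773.68.

€1773.68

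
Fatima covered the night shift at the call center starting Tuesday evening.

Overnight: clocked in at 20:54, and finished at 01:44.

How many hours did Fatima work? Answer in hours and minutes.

4 h 50 min

Overnight: 20:54 → midnight = 3 h 6 min; midnight → 01:44 = 1 h 44 min; span 4 h 50 min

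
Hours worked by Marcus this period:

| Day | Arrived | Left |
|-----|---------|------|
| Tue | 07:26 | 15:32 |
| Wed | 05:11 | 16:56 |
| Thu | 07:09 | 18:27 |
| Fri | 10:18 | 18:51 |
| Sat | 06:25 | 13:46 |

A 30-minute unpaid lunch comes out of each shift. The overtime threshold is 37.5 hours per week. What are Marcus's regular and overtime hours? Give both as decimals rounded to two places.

Regular 37.50 hours, overtime 7.05 hours

Tue: 07:26–15:32 = 8 h 6 min; less 30 min break → 7 h 36 min
Wed: 05:11–16:56 = 11 h 45 min; less 30 min break → 11 h 15 min
Thu: 07:09–18:27 = 11 h 18 min; less 30 min break → 10 h 48 min
Fri: 10:18–18:51 = 8 h 33 min; less 30 min break → 8 h 3 min
Sat: 06:25–13:46 = 7 h 21 min; less 30 min break → 6 h 51 min
Total worked: 44 h 33 min = 44.55 h.
Threshold 37.5 h → overtime 7 h 3 min, regular 37 h 30 min.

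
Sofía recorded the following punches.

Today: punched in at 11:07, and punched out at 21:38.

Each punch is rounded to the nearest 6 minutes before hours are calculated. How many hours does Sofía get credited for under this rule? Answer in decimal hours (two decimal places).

10.50 hours

Today: in 11:07→11:06, out 21:38→21:36; 10 h 30 min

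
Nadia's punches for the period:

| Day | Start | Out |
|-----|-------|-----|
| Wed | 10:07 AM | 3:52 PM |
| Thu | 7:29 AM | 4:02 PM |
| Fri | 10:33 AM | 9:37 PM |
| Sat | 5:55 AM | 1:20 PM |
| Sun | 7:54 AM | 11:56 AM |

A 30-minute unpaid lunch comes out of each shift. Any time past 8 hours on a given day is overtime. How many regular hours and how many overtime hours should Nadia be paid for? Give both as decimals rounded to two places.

Regular 31.70 hours, overtime 2.62 hours

Wed: 10:07 AM–3:52 PM = 5 h 45 min; less 30 min break → 5 h 15 min
Thu: 7:29 AM–4:02 PM = 8 h 33 min; less 30 min break → 8 h 3 min
Fri: 10:33 AM–9:37 PM = 11 h 4 min; less 30 min break → 10 h 34 min
Sat: 5:55 AM–1:20 PM = 7 h 25 min; less 30 min break → 6 h 55 min
Sun: 7:54 AM–11:56 AM = 4 h 2 min; less 30 min break → 3 h 32 min
Wed reg 5 h 15 min / OT 0 h 0 min; Thu reg 8 h 0 min / OT 0 h 3 min; Fri reg 8 h 0 min / OT 2 h 34 min; Sat reg 6 h 55 min / OT 0 h 0 min; Sun reg 3 h 32 min / OT 0 h 0 min.
Totals: regular 31 h 42 min, overtime 2 h 37 min.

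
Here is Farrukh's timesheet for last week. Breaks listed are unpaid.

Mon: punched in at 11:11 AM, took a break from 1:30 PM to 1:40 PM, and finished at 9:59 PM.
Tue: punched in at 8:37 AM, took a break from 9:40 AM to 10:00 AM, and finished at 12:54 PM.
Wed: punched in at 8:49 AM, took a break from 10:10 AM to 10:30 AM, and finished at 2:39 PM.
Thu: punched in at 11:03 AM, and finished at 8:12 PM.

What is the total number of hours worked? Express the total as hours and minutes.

Mon: 11:11 AM–9:59 PM = 10 h 48 min; less 10 min break → 10 h 38 min
Tue: 8:37 AM–12:54 PM = 4 h 17 min; less 20 min break → 3 h 57 min
Wed: 8:49 AM–2:39 PM = 5 h 50 min; less 20 min break → 5 h 30 min
Thu: 11:03 AM–8:12 PM = 9 h 9 min
Total: 10 h 38 min + 3 h 57 min + 5 h 30 min + 9 h 9 min = 29 h 14 min.

29 h 14 min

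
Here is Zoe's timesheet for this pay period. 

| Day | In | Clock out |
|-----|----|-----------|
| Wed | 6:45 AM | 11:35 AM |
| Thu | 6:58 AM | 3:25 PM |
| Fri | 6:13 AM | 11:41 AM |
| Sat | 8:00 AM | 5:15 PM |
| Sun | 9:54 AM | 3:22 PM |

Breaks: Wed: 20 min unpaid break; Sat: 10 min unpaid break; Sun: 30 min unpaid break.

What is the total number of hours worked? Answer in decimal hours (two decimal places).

32.47 hours

Wed: 6:45 AM–11:35 AM = 4 h 50 min; less 20 min break → 4 h 30 min
Thu: 6:58 AM–3:25 PM = 8 h 27 min
Fri: 6:13 AM–11:41 AM = 5 h 28 min
Sat: 8:00 AM–5:15 PM = 9 h 15 min; less 10 min break → 9 h 5 min
Sun: 9:54 AM–3:22 PM = 5 h 28 min; less 30 min break → 4 h 58 min
Total: 4 h 30 min + 8 h 27 min + 5 h 28 min + 9 h 5 min + 4 h 58 min = 32 h 28 min.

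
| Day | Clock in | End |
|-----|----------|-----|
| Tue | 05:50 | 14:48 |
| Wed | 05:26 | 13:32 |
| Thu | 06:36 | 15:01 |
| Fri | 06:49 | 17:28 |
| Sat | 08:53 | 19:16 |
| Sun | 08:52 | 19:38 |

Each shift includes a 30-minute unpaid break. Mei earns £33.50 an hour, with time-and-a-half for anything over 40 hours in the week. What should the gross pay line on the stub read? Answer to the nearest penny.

Tue: 05:50–14:48 = 8 h 58 min; less 30 min break → 8 h 28 min
Wed: 05:26–13:32 = 8 h 6 min; less 30 min break → 7 h 36 min
Thu: 06:36–15:01 = 8 h 25 min; less 30 min break → 7 h 55 min
Fri: 06:49–17:28 = 10 h 39 min; less 30 min break → 10 h 9 min
Sat: 08:53–19:16 = 10 h 23 min; less 30 min break → 9 h 53 min
Sun: 08:52–19:38 = 10 h 46 min; less 30 min break → 10 h 16 min
Total worked: 54 h 17 min = 3257 min.
Regular 40 h 0 min = 2400 min at £33.50/h; overtime 14 h 17 min = 857 min at £50.25/h.
Pay = (2400 × £33.50 + 857 × £50.25) ÷ 60 = £2057.74.

£2057.74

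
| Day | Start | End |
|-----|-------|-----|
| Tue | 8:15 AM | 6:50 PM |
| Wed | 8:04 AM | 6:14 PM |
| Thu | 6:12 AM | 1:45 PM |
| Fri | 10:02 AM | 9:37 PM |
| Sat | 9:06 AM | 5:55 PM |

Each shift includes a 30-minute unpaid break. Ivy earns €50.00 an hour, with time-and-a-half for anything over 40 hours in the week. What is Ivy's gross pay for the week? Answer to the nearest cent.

€2465.00

Tue: 8:15 AM–6:50 PM = 10 h 35 min; less 30 min break → 10 h 5 min
Wed: 8:04 AM–6:14 PM = 10 h 10 min; less 30 min break → 9 h 40 min
Thu: 6:12 AM–1:45 PM = 7 h 33 min; less 30 min break → 7 h 3 min
Fri: 10:02 AM–9:37 PM = 11 h 35 min; less 30 min break → 11 h 5 min
Sat: 9:06 AM–5:55 PM = 8 h 49 min; less 30 min break → 8 h 19 min
Total worked: 46 h 12 min = 2772 min.
Regular 40 h 0 min = 2400 min at €50.00/h; overtime 6 h 12 min = 372 min at €75.00/h.
Pay = (2400 × €50.00 + 372 × €75.00) ÷ 60 = €2465.00.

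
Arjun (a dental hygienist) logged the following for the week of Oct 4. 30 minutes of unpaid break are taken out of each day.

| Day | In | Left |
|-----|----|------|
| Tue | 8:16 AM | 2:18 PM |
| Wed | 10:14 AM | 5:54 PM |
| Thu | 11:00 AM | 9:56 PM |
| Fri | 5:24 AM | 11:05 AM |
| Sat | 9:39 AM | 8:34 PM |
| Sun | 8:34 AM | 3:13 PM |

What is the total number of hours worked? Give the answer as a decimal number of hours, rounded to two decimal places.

44.88 hours

Tue: 8:16 AM–2:18 PM = 6 h 2 min; less 30 min break → 5 h 32 min
Wed: 10:14 AM–5:54 PM = 7 h 40 min; less 30 min break → 7 h 10 min
Thu: 11:00 AM–9:56 PM = 10 h 56 min; less 30 min break → 10 h 26 min
Fri: 5:24 AM–11:05 AM = 5 h 41 min; less 30 min break → 5 h 11 min
Sat: 9:39 AM–8:34 PM = 10 h 55 min; less 30 min break → 10 h 25 min
Sun: 8:34 AM–3:13 PM = 6 h 39 min; less 30 min break → 6 h 9 min
Total: 5 h 32 min + 7 h 10 min + 10 h 26 min + 5 h 11 min + 10 h 25 min + 6 h 9 min = 44 h 53 min.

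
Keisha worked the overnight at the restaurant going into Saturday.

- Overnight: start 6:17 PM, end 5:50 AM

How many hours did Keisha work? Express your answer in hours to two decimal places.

Overnight: 6:17 PM → midnight = 5 h 43 min; midnight → 5:50 AM = 5 h 50 min; span 11 h 33 min

11.55 hours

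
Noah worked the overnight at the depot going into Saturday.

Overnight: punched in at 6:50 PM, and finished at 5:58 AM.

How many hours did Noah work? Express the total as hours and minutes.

Overnight: 6:50 PM → midnight = 5 h 10 min; midnight → 5:58 AM = 5 h 58 min; span 11 h 8 min

11 h 8 min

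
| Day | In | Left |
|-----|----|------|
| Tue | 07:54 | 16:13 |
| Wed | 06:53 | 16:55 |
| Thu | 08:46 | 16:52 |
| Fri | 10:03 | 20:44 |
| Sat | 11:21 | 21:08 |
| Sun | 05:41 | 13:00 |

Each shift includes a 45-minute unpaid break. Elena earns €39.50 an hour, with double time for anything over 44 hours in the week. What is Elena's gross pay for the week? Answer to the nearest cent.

Tue: 07:54–16:13 = 8 h 19 min; less 45 min break → 7 h 34 min
Wed: 06:53–16:55 = 10 h 2 min; less 45 min break → 9 h 17 min
Thu: 08:46–16:52 = 8 h 6 min; less 45 min break → 7 h 21 min
Fri: 10:03–20:44 = 10 h 41 min; less 45 min break → 9 h 56 min
Sat: 11:21–21:08 = 9 h 47 min; less 45 min break → 9 h 2 min
Sun: 05:41–13:00 = 7 h 19 min; less 45 min break → 6 h 34 min
Total worked: 49 h 44 min = 2984 min.
Regular 44 h 0 min = 2640 min at €39.50/h; overtime 5 h 44 min = 344 min at €79.00/h.
Pay = (2640 × €39.50 + 344 × €79.00) ÷ 60 = €2190.93.

€2190.93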